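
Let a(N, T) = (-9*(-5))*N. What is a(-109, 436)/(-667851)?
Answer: 1635/222617 ≈ 0.0073445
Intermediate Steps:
a(N, T) = 45*N
a(-109, 436)/(-667851) = (45*(-109))/(-667851) = -4905*(-1/667851) = 1635/222617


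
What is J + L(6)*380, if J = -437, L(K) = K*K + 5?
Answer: 15143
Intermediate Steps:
L(K) = 5 + K² (L(K) = K² + 5 = 5 + K²)
J + L(6)*380 = -437 + (5 + 6²)*380 = -437 + (5 + 36)*380 = -437 + 41*380 = -437 + 15580 = 15143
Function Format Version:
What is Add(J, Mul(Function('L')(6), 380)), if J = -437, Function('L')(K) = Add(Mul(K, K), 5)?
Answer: 15143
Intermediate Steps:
Function('L')(K) = Add(5, Pow(K, 2)) (Function('L')(K) = Add(Pow(K, 2), 5) = Add(5, Pow(K, 2)))
Add(J, Mul(Function('L')(6), 380)) = Add(-437, Mul(Add(5, Pow(6, 2)), 380)) = Add(-437, Mul(Add(5, 36), 380)) = Add(-437, Mul(41, 380)) = Add(-437, 15580) = 15143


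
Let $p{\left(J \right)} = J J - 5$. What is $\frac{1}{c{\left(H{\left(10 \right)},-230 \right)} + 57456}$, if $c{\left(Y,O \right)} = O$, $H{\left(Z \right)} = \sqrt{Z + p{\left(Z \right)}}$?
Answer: $\frac{1}{57226} \approx 1.7475 \cdot 10^{-5}$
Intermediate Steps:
$p{\left(J \right)} = -5 + J^{2}$ ($p{\left(J \right)} = J^{2} - 5 = -5 + J^{2}$)
$H{\left(Z \right)} = \sqrt{-5 + Z + Z^{2}}$ ($H{\left(Z \right)} = \sqrt{Z + \left(-5 + Z^{2}\right)} = \sqrt{-5 + Z + Z^{2}}$)
$\frac{1}{c{\left(H{\left(10 \right)},-230 \right)} + 57456} = \frac{1}{-230 + 57456} = \frac{1}{57226}$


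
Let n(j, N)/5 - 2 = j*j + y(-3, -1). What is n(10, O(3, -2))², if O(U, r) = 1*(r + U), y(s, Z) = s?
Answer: 245025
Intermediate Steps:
O(U, r) = U + r (O(U, r) = 1*(U + r) = U + r)
n(j, N) = -5 + 5*j² (n(j, N) = 10 + 5*(j*j - 3) = 10 + 5*(j² - 3) = 10 + 5*(-3 + j²) = 10 + (-15 + 5*j²) = -5 + 5*j²)
n(10, O(3, -2))² = (-5 + 5*10²)² = (-5 + 5*100)² = (-5 + 500)² = 495² = 245025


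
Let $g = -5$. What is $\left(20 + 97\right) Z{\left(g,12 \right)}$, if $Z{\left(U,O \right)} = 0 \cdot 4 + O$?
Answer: $1404$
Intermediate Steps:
$Z{\left(U,O \right)} = O$ ($Z{\left(U,O \right)} = 0 + O = O$)
$\left(20 + 97\right) Z{\left(g,12 \right)} = \left(20 + 97\right) 12 = 117 \cdot 12 = 1404$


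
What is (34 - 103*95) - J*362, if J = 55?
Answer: -29661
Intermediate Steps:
(34 - 103*95) - J*362 = (34 - 103*95) - 55*362 = (34 - 9785) - 1*19910 = -9751 - 19910 = -29661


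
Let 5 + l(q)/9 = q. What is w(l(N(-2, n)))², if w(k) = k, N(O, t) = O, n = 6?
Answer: 3969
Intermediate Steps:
l(q) = -45 + 9*q
w(l(N(-2, n)))² = (-45 + 9*(-2))² = (-45 - 18)² = (-63)² = 3969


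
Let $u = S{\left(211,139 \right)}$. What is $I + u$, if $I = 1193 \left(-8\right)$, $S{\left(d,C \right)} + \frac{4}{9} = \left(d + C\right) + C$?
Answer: $- \frac{81499}{9} \approx -9055.4$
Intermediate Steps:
$S{\left(d,C \right)} = - \frac{4}{9} + d + 2 C$ ($S{\left(d,C \right)} = - \frac{4}{9} + \left(\left(d + C\right) + C\right) = - \frac{4}{9} + \left(\left(C + d\right) + C\right) = - \frac{4}{9} + \left(d + 2 C\right) = - \frac{4}{9} + d + 2 C$)
$I = -9544$
$u = \frac{4397}{9}$ ($u = - \frac{4}{9} + 211 + 2 \cdot 139 = - \frac{4}{9} + 211 + 278 = \frac{4397}{9} \approx 488.56$)
$I + u = -9544 + \frac{4397}{9} = - \frac{81499}{9}$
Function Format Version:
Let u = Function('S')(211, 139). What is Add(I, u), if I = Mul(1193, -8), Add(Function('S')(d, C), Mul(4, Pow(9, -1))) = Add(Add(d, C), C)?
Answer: Rational(-81499, 9) ≈ -9055.4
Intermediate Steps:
Function('S')(d, C) = Add(Rational(-4, 9), d, Mul(2, C)) (Function('S')(d, C) = Add(Rational(-4, 9), Add(Add(d, C), C)) = Add(Rational(-4, 9), Add(Add(C, d), C)) = Add(Rational(-4, 9), Add(d, Mul(2, C))) = Add(Rational(-4, 9), d, Mul(2, C)))
I = -9544
u = Rational(4397, 9) (u = Add(Rational(-4, 9), 211, Mul(2, 139)) = Add(Rational(-4, 9), 211, 278) = Rational(4397, 9) ≈ 488.56)
Add(I, u) = Add(-9544, Rational(4397, 9)) = Rational(-81499, 9)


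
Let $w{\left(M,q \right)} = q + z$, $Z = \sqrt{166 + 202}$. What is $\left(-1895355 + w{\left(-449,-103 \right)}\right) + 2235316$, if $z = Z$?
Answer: $339858 + 4 \sqrt{23} \approx 3.3988 \cdot 10^{5}$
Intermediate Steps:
$Z = 4 \sqrt{23}$ ($Z = \sqrt{368} = 4 \sqrt{23} \approx 19.183$)
$z = 4 \sqrt{23} \approx 19.183$
$w{\left(M,q \right)} = q + 4 \sqrt{23}$
$\left(-1895355 + w{\left(-449,-103 \right)}\right) + 2235316 = \left(-1895355 - \left(103 - 4 \sqrt{23}\right)\right) + 2235316 = \left(-1895458 + 4 \sqrt{23}\right) + 2235316 = 339858 + 4 \sqrt{23}$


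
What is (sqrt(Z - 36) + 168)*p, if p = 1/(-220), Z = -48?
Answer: -42/55 - I*sqrt(21)/110 ≈ -0.76364 - 0.04166*I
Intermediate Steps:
p = -1/220 ≈ -0.0045455
(sqrt(Z - 36) + 168)*p = (sqrt(-48 - 36) + 168)*(-1/220) = (sqrt(-84) + 168)*(-1/220) = (2*I*sqrt(21) + 168)*(-1/220) = (168 + 2*I*sqrt(21))*(-1/220) = -42/55 - I*sqrt(21)/110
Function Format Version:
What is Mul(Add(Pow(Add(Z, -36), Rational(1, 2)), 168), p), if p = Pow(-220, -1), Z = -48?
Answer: Add(Rational(-42, 55), Mul(Rational(-1, 110), I, Pow(21, Rational(1, 2)))) ≈ Add(-0.76364, Mul(-0.041660, I))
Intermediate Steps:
p = Rational(-1, 220) ≈ -0.0045455
Mul(Add(Pow(Add(Z, -36), Rational(1, 2)), 168), p) = Mul(Add(Pow(Add(-48, -36), Rational(1, 2)), 168), Rational(-1, 220)) = Mul(Add(Pow(-84, Rational(1, 2)), 168), Rational(-1, 220)) = Mul(Add(Mul(2, I, Pow(21, Rational(1, 2))), 168), Rational(-1, 220)) = Mul(Add(168, Mul(2, I, Pow(21, Rational(1, 2)))), Rational(-1, 220)) = Add(Rational(-42, 55), Mul(Rational(-1, 110), I, Pow(21, Rational(1, 2))))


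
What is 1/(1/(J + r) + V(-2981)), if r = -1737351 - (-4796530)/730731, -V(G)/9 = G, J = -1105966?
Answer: 2077695078197/55742481252216582 ≈ 3.7273e-5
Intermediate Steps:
V(G) = -9*G
r = -1269531437051/730731 (r = -1737351 - (-4796530)/730731 = -1737351 - 1*(-4796530/730731) = -1737351 + 4796530/730731 = -1269531437051/730731 ≈ -1.7373e+6)
1/(1/(J + r) + V(-2981)) = 1/(1/(-1105966 - 1269531437051/730731) - 9*(-2981)) = 1/(1/(-2077695078197/730731) + 26829) = 1/(-730731/2077695078197 + 26829) = 1/(55742481252216582/2077695078197) = 2077695078197/55742481252216582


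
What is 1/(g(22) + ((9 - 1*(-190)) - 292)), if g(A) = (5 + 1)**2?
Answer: -1/57 ≈ -0.017544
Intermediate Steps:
g(A) = 36 (g(A) = 6**2 = 36)
1/(g(22) + ((9 - 1*(-190)) - 292)) = 1/(36 + ((9 - 1*(-190)) - 292)) = 1/(36 + ((9 + 190) - 292)) = 1/(36 + (199 - 292)) = 1/(36 - 93) = 1/(-57) = -1/57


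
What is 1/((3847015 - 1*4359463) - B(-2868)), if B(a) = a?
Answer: -1/509580 ≈ -1.9624e-6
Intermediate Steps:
1/((3847015 - 1*4359463) - B(-2868)) = 1/((3847015 - 1*4359463) - 1*(-2868)) = 1/((3847015 - 4359463) + 2868) = 1/(-512448 + 2868) = 1/(-509580) = -1/509580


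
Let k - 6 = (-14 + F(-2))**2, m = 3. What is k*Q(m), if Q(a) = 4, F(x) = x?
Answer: 1048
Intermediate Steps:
k = 262 (k = 6 + (-14 - 2)**2 = 6 + (-16)**2 = 6 + 256 = 262)
k*Q(m) = 262*4 = 1048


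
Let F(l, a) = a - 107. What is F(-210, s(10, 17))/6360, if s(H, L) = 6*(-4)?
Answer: -131/6360 ≈ -0.020597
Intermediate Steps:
s(H, L) = -24
F(l, a) = -107 + a
F(-210, s(10, 17))/6360 = (-107 - 24)/6360 = -131*1/6360 = -131/6360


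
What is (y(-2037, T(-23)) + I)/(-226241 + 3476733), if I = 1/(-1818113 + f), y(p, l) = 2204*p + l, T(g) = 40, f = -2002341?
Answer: -17151958796633/12418355163368 ≈ -1.3812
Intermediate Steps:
y(p, l) = l + 2204*p
I = -1/3820454 (I = 1/(-1818113 - 2002341) = 1/(-3820454) = -1/3820454 ≈ -2.6175e-7)
(y(-2037, T(-23)) + I)/(-226241 + 3476733) = ((40 + 2204*(-2037)) - 1/3820454)/(-226241 + 3476733) = ((40 - 4489548) - 1/3820454)/3250492 = (-4489508 - 1/3820454)*(1/3250492) = -17151958796633/3820454*1/3250492 = -17151958796633/12418355163368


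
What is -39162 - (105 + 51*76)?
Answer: -43143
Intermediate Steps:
-39162 - (105 + 51*76) = -39162 - (105 + 3876) = -39162 - 1*3981 = -39162 - 3981 = -43143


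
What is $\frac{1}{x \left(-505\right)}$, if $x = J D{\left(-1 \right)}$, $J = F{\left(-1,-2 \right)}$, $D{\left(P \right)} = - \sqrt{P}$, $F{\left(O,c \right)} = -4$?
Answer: $\frac{i}{2020} \approx 0.00049505 i$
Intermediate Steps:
$J = -4$
$x = 4 i$ ($x = - 4 \left(- \sqrt{-1}\right) = - 4 \left(- i\right) = 4 i \approx 4.0 i$)
$\frac{1}{x \left(-505\right)} = \frac{1}{4 i \left(-505\right)} = \frac{1}{\left(-2020\right) i} = \frac{i}{2020}$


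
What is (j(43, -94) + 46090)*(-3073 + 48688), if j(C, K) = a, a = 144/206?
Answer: 216550005330/103 ≈ 2.1024e+9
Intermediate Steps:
a = 72/103 (a = 144*(1/206) = 72/103 ≈ 0.69903)
j(C, K) = 72/103
(j(43, -94) + 46090)*(-3073 + 48688) = (72/103 + 46090)*(-3073 + 48688) = (4747342/103)*45615 = 216550005330/103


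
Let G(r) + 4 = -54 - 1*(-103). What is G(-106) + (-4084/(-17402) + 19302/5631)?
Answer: 794745033/16331777 ≈ 48.662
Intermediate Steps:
G(r) = 45 (G(r) = -4 + (-54 - 1*(-103)) = -4 + (-54 + 103) = -4 + 49 = 45)
G(-106) + (-4084/(-17402) + 19302/5631) = 45 + (-4084/(-17402) + 19302/5631) = 45 + (-4084*(-1/17402) + 19302*(1/5631)) = 45 + (2042/8701 + 6434/1877) = 45 + 59815068/16331777 = 794745033/16331777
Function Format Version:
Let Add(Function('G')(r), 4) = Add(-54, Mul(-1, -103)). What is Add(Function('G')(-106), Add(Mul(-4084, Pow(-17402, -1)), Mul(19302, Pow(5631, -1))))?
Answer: Rational(794745033, 16331777) ≈ 48.662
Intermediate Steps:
Function('G')(r) = 45 (Function('G')(r) = Add(-4, Add(-54, Mul(-1, -103))) = Add(-4, Add(-54, 103)) = Add(-4, 49) = 45)
Add(Function('G')(-106), Add(Mul(-4084, Pow(-17402, -1)), Mul(19302, Pow(5631, -1)))) = Add(45, Add(Mul(-4084, Pow(-17402, -1)), Mul(19302, Pow(5631, -1)))) = Add(45, Add(Mul(-4084, Rational(-1, 17402)), Mul(19302, Rational(1, 5631)))) = Add(45, Add(Rational(2042, 8701), Rational(6434, 1877))) = Add(45, Rational(59815068, 16331777)) = Rational(794745033, 16331777)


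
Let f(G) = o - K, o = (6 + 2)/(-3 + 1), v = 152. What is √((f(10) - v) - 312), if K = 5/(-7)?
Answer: I*√22897/7 ≈ 21.617*I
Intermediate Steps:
K = -5/7 (K = 5*(-⅐) = -5/7 ≈ -0.71429)
o = -4 (o = 8/(-2) = 8*(-½) = -4)
f(G) = -23/7 (f(G) = -4 - 1*(-5/7) = -4 + 5/7 = -23/7)
√((f(10) - v) - 312) = √((-23/7 - 1*152) - 312) = √((-23/7 - 152) - 312) = √(-1087/7 - 312) = √(-3271/7) = I*√22897/7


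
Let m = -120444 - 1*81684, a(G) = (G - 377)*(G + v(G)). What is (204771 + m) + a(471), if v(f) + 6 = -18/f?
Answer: 7276857/157 ≈ 46349.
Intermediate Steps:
v(f) = -6 - 18/f
a(G) = (-377 + G)*(-6 + G - 18/G) (a(G) = (G - 377)*(G + (-6 - 18/G)) = (-377 + G)*(-6 + G - 18/G))
m = -202128 (m = -120444 - 81684 = -202128)
(204771 + m) + a(471) = (204771 - 202128) + (2244 + 471**2 - 383*471 + 6786/471) = 2643 + (2244 + 221841 - 180393 + 6786*(1/471)) = 2643 + (2244 + 221841 - 180393 + 2262/157) = 2643 + 6861906/157 = 7276857/157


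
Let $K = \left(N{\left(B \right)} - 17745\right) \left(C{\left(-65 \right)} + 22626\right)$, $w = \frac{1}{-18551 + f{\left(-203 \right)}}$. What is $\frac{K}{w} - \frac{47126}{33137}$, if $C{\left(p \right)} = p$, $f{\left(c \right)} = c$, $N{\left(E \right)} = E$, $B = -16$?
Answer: $\frac{249019214721688332}{33137} \approx 7.5148 \cdot 10^{12}$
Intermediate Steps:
$w = - \frac{1}{18754}$ ($w = \frac{1}{-18551 - 203} = \frac{1}{-18754} = - \frac{1}{18754} \approx -5.3322 \cdot 10^{-5}$)
$K = -400705921$ ($K = \left(-16 - 17745\right) \left(-65 + 22626\right) = \left(-17761\right) 22561 = -400705921$)
$\frac{K}{w} - \frac{47126}{33137} = - \frac{400705921}{- \frac{1}{18754}} - \frac{47126}{33137} = \left(-400705921\right) \left(-18754\right) - \frac{47126}{33137} = 7514838842434 - \frac{47126}{33137} = \frac{249019214721688332}{33137}$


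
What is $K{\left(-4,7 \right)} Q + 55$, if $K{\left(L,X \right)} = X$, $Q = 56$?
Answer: $447$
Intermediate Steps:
$K{\left(-4,7 \right)} Q + 55 = 7 \cdot 56 + 55 = 392 + 55 = 447$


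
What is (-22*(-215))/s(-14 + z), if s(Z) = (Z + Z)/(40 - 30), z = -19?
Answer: -2150/3 ≈ -716.67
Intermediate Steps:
s(Z) = Z/5 (s(Z) = (2*Z)/10 = (2*Z)*(⅒) = Z/5)
(-22*(-215))/s(-14 + z) = (-22*(-215))/(((-14 - 19)/5)) = 4730/(((⅕)*(-33))) = 4730/(-33/5) = 4730*(-5/33) = -2150/3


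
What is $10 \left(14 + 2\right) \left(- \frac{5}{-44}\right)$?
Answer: $\frac{200}{11} \approx 18.182$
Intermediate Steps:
$10 \left(14 + 2\right) \left(- \frac{5}{-44}\right) = 10 \cdot 16 \left(\left(-5\right) \left(- \frac{1}{44}\right)\right) = 160 \cdot \frac{5}{44} = \frac{200}{11}$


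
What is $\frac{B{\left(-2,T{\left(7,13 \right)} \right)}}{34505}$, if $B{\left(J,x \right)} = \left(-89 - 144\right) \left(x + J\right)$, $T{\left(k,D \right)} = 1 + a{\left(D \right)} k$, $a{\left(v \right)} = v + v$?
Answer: $- \frac{42173}{34505} \approx -1.2222$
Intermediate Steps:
$a{\left(v \right)} = 2 v$
$T{\left(k,D \right)} = 1 + 2 D k$
$B{\left(J,x \right)} = - 233 J - 233 x$ ($B{\left(J,x \right)} = - 233 \left(J + x\right) = - 233 J - 233 x$)
$\frac{B{\left(-2,T{\left(7,13 \right)} \right)}}{34505} = \frac{\left(-233\right) \left(-2\right) - 233 \left(1 + 2 \cdot 13 \cdot 7\right)}{34505} = \left(466 - 233 \left(1 + 182\right)\right) \frac{1}{34505} = \left(466 - 42639\right) \frac{1}{34505} = \left(-42173\right) \frac{1}{34505} = - \frac{42173}{34505}$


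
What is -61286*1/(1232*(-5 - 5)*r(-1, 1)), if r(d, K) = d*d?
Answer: 30643/6160 ≈ 4.9745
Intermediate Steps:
r(d, K) = d²
-61286*1/(1232*(-5 - 5)*r(-1, 1)) = -61286*1/(1232*(-5 - 5)) = -61286/((1*(-10))*(-112*(-11))) = -61286/((-10*1232)) = -61286/(-12320) = -61286*(-1/12320) = 30643/6160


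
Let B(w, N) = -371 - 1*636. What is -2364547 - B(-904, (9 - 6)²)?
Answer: -2363540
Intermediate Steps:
B(w, N) = -1007 (B(w, N) = -371 - 636 = -1007)
-2364547 - B(-904, (9 - 6)²) = -2364547 - 1*(-1007) = -2364547 + 1007 = -2363540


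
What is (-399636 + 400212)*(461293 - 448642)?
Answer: 7286976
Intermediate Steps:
(-399636 + 400212)*(461293 - 448642) = 576*12651 = 7286976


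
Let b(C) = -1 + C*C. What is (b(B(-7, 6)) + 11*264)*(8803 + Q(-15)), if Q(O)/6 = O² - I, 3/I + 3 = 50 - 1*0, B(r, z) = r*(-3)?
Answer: 1595666512/47 ≈ 3.3950e+7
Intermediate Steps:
B(r, z) = -3*r
I = 3/47 (I = 3/(-3 + (50 - 1*0)) = 3/(-3 + (50 + 0)) = 3/(-3 + 50) = 3/47 ≈ 0.063830)
b(C) = -1 + C²
Q(O) = -18/47 + 6*O² (Q(O) = 6*(O² - 1*3/47) = 6*(O² - 3/47) = 6*(-3/47 + O²) = -18/47 + 6*O²)
(b(B(-7, 6)) + 11*264)*(8803 + Q(-15)) = ((-1 + (-3*(-7))²) + 11*264)*(8803 + (-18/47 + 6*(-15)²)) = ((-1 + 21²) + 2904)*(8803 + (-18/47 + 6*225)) = ((-1 + 441) + 2904)*(8803 + (-18/47 + 1350)) = (440 + 2904)*(8803 + 63432/47) = 3344*(477173/47) = 1595666512/47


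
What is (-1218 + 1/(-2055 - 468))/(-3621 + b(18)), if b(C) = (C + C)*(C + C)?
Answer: 614603/1173195 ≈ 0.52387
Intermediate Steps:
b(C) = 4*C² (b(C) = (2*C)*(2*C) = 4*C²)
(-1218 + 1/(-2055 - 468))/(-3621 + b(18)) = (-1218 + 1/(-2055 - 468))/(-3621 + 4*18²) = (-1218 + 1/(-2523))/(-3621 + 4*324) = (-1218 - 1/2523)/(-3621 + 1296) = -3073015/2523/(-2325) = -3073015/2523*(-1/2325) = 614603/1173195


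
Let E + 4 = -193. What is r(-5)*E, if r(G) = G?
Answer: 985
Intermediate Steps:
E = -197 (E = -4 - 193 = -197)
r(-5)*E = -5*(-197) = 985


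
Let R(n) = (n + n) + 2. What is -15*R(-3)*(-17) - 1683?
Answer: -2703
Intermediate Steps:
R(n) = 2 + 2*n (R(n) = 2*n + 2 = 2 + 2*n)
-15*R(-3)*(-17) - 1683 = -15*(2 + 2*(-3))*(-17) - 1683 = -15*(2 - 6)*(-17) - 1683 = -15*(-4)*(-17) - 1683 = 60*(-17) - 1683 = -1020 - 1683 = -2703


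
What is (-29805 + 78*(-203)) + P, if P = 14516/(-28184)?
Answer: -321576023/7046 ≈ -45640.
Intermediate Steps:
P = -3629/7046 (P = 14516*(-1/28184) = -3629/7046 ≈ -0.51504)
(-29805 + 78*(-203)) + P = (-29805 + 78*(-203)) - 3629/7046 = (-29805 - 15834) - 3629/7046 = -45639 - 3629/7046 = -321576023/7046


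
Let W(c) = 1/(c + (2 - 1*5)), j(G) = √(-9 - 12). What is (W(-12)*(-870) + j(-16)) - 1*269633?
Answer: -269575 + I*√21 ≈ -2.6958e+5 + 4.5826*I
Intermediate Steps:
j(G) = I*√21 (j(G) = √(-21) = I*√21)
W(c) = 1/(-3 + c) (W(c) = 1/(c + (2 - 5)) = 1/(c - 3) = 1/(-3 + c))
(W(-12)*(-870) + j(-16)) - 1*269633 = (-870/(-3 - 12) + I*√21) - 1*269633 = (-870/(-15) + I*√21) - 269633 = (-1/15*(-870) + I*√21) - 269633 = (58 + I*√21) - 269633 = -269575 + I*√21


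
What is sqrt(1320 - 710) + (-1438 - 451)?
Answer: -1889 + sqrt(610) ≈ -1864.3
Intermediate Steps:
sqrt(1320 - 710) + (-1438 - 451) = sqrt(610) - 1889 = -1889 + sqrt(610)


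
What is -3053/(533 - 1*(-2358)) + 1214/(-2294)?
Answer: -5256628/3315977 ≈ -1.5852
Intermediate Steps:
-3053/(533 - 1*(-2358)) + 1214/(-2294) = -3053/(533 + 2358) + 1214*(-1/2294) = -3053/2891 - 607/1147 = -5256628/3315977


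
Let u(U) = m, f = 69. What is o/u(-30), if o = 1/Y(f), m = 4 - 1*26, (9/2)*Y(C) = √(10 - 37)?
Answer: I*√3/44 ≈ 0.039365*I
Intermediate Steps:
Y(C) = 2*I*√3/3 (Y(C) = 2*√(10 - 37)/9 = 2*√(-27)/9 = 2*(3*I*√3)/9 = 2*I*√3/3)
m = -22 (m = 4 - 26 = -22)
u(U) = -22
o = -I*√3/2 (o = 1/(2*I*√3/3) = -I*√3/2 ≈ -0.86602*I)
o/u(-30) = -I*√3/2/(-22) = -I*√3/2*(-1/22) = I*√3/44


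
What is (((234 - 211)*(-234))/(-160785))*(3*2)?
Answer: 1196/5955 ≈ 0.20084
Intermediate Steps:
(((234 - 211)*(-234))/(-160785))*(3*2) = ((23*(-234))*(-1/160785))*6 = -5382*(-1/160785)*6 = (598/17865)*6 = 1196/5955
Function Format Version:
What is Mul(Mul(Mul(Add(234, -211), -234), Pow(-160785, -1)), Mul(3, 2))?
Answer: Rational(1196, 5955) ≈ 0.20084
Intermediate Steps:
Mul(Mul(Mul(Add(234, -211), -234), Pow(-160785, -1)), Mul(3, 2)) = Mul(Mul(Mul(23, -234), Rational(-1, 160785)), 6) = Mul(Mul(-5382, Rational(-1, 160785)), 6) = Mul(Rational(598, 17865), 6) = Rational(1196, 5955)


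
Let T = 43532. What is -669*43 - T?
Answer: -72299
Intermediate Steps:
-669*43 - T = -669*43 - 1*43532 = -28767 - 43532 = -72299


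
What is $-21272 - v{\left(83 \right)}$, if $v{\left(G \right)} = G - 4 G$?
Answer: $-21023$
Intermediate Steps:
$v{\left(G \right)} = - 3 G$
$-21272 - v{\left(83 \right)} = -21272 - \left(-3\right) 83 = -21272 - -249 = -21272 + 249 = -21023$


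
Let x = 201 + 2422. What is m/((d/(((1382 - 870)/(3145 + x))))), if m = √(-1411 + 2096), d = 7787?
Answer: 64*√685/5614427 ≈ 0.00029835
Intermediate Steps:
x = 2623
m = √685 ≈ 26.173
m/((d/(((1382 - 870)/(3145 + x))))) = √685/((7787/(((1382 - 870)/(3145 + 2623))))) = √685/((7787/((512/5768)))) = √685/((7787/((512*(1/5768))))) = √685/((7787/(64/721))) = √685/((7787*(721/64))) = √685/(5614427/64) = √685*(64/5614427) = 64*√685/5614427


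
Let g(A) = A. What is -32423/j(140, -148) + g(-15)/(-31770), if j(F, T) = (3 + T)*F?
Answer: 34346107/21497700 ≈ 1.5977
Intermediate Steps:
j(F, T) = F*(3 + T)
-32423/j(140, -148) + g(-15)/(-31770) = -32423*1/(140*(3 - 148)) - 15/(-31770) = -32423/(140*(-145)) - 15*(-1/31770) = -32423/(-20300) + 1/2118 = -32423*(-1/20300) + 1/2118 = 32423/20300 + 1/2118 = 34346107/21497700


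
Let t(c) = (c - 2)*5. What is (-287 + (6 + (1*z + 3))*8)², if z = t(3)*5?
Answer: 225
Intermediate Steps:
t(c) = -10 + 5*c (t(c) = (-2 + c)*5 = -10 + 5*c)
z = 25 (z = (-10 + 5*3)*5 = (-10 + 15)*5 = 5*5 = 25)
(-287 + (6 + (1*z + 3))*8)² = (-287 + (6 + (1*25 + 3))*8)² = (-287 + (6 + (25 + 3))*8)² = (-287 + (6 + 28)*8)² = (-287 + 34*8)² = (-287 + 272)² = (-15)² = 225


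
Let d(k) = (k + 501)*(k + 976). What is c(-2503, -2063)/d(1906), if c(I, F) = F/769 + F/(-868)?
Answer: -18567/420943149928 ≈ -4.4108e-8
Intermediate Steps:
c(I, F) = 99*F/667492 (c(I, F) = F*(1/769) + F*(-1/868) = F/769 - F/868 = 99*F/667492)
d(k) = (501 + k)*(976 + k)
c(-2503, -2063)/d(1906) = ((99/667492)*(-2063))/(488976 + 1906² + 1477*1906) = -204237/(667492*(488976 + 3632836 + 2815162)) = -204237/667492/6936974 = -204237/667492*1/6936974 = -18567/420943149928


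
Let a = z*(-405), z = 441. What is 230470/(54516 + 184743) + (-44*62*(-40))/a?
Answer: 1003676818/2848856913 ≈ 0.35231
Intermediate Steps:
a = -178605 (a = 441*(-405) = -178605)
230470/(54516 + 184743) + (-44*62*(-40))/a = 230470/(54516 + 184743) + (-44*62*(-40))/(-178605) = 230470/239259 - 2728*(-40)*(-1/178605) = 230470*(1/239259) + 109120*(-1/178605) = 230470/239259 - 21824/35721 = 1003676818/2848856913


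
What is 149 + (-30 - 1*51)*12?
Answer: -823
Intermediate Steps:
149 + (-30 - 1*51)*12 = 149 + (-30 - 51)*12 = 149 - 81*12 = 149 - 972 = -823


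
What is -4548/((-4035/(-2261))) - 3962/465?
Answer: -319839646/125085 ≈ -2557.0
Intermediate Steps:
-4548/((-4035/(-2261))) - 3962/465 = -4548/((-4035*(-1/2261))) - 3962*1/465 = -4548/4035/2261 - 3962/465 = -4548*2261/4035 - 3962/465 = -3427676/1345 - 3962/465 = -319839646/125085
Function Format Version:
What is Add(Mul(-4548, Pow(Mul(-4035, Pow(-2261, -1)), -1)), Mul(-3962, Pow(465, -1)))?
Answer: Rational(-319839646, 125085) ≈ -2557.0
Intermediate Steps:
Add(Mul(-4548, Pow(Mul(-4035, Pow(-2261, -1)), -1)), Mul(-3962, Pow(465, -1))) = Add(Mul(-4548, Pow(Mul(-4035, Rational(-1, 2261)), -1)), Mul(-3962, Rational(1, 465))) = Add(Mul(-4548, Pow(Rational(4035, 2261), -1)), Rational(-3962, 465)) = Add(Mul(-4548, Rational(2261, 4035)), Rational(-3962, 465)) = Add(Rational(-3427676, 1345), Rational(-3962, 465)) = Rational(-319839646, 125085)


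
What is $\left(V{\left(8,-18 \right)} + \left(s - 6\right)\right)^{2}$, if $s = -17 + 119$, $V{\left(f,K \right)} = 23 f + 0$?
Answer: $78400$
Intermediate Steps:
$V{\left(f,K \right)} = 23 f$
$s = 102$
$\left(V{\left(8,-18 \right)} + \left(s - 6\right)\right)^{2} = \left(23 \cdot 8 + \left(102 - 6\right)\right)^{2} = \left(184 + \left(102 - 6\right)\right)^{2} = \left(184 + 96\right)^{2} = 280^{2} = 78400$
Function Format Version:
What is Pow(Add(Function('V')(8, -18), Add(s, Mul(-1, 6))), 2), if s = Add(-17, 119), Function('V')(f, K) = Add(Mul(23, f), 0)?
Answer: 78400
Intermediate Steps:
Function('V')(f, K) = Mul(23, f)
s = 102
Pow(Add(Function('V')(8, -18), Add(s, Mul(-1, 6))), 2) = Pow(Add(Mul(23, 8), Add(102, Mul(-1, 6))), 2) = Pow(Add(184, Add(102, -6)), 2) = Pow(Add(184, 96), 2) = Pow(280, 2) = 78400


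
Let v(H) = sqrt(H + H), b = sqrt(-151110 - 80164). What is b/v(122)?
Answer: I*sqrt(14107714)/122 ≈ 30.787*I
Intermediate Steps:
b = I*sqrt(231274) (b = sqrt(-231274) = I*sqrt(231274) ≈ 480.91*I)
v(H) = sqrt(2)*sqrt(H) (v(H) = sqrt(2*H) = sqrt(2)*sqrt(H))
b/v(122) = (I*sqrt(231274))/((sqrt(2)*sqrt(122))) = (I*sqrt(231274))/((2*sqrt(61))) = (I*sqrt(231274))*(sqrt(61)/122) = I*sqrt(14107714)/122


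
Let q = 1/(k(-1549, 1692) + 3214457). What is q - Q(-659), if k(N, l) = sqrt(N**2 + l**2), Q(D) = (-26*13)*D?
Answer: -2301532621029030871/10332728542584 - sqrt(5262265)/10332728542584 ≈ -2.2274e+5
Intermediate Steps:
Q(D) = -338*D
q = 1/(3214457 + sqrt(5262265)) (q = 1/(sqrt((-1549)**2 + 1692**2) + 3214457) = 1/(sqrt(2399401 + 2862864) + 3214457) = 1/(sqrt(5262265) + 3214457) = 1/(3214457 + sqrt(5262265)) ≈ 3.1087e-7)
q - Q(-659) = (3214457/10332728542584 - sqrt(5262265)/10332728542584) - (-338)*(-659) = (3214457/10332728542584 - sqrt(5262265)/10332728542584) - 1*222742 = (3214457/10332728542584 - sqrt(5262265)/10332728542584) - 222742 = -2301532621029030871/10332728542584 - sqrt(5262265)/10332728542584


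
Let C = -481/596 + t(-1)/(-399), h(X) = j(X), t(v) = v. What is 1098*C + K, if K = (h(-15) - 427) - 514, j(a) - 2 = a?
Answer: -72822945/39634 ≈ -1837.4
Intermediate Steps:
j(a) = 2 + a
h(X) = 2 + X
C = -191323/237804 (C = -481/596 - 1/(-399) = -481*1/596 - 1*(-1/399) = -481/596 + 1/399 = -191323/237804 ≈ -0.80454)
K = -954 (K = ((2 - 15) - 427) - 514 = (-13 - 427) - 514 = -440 - 514 = -954)
1098*C + K = 1098*(-191323/237804) - 954 = -35012109/39634 - 954 = -72822945/39634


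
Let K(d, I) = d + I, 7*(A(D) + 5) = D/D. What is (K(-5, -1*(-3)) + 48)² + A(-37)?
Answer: 14778/7 ≈ 2111.1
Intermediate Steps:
A(D) = -34/7 (A(D) = -5 + (D/D)/7 = -5 + (⅐)*1 = -5 + ⅐ = -34/7)
K(d, I) = I + d
(K(-5, -1*(-3)) + 48)² + A(-37) = ((-1*(-3) - 5) + 48)² - 34/7 = ((3 - 5) + 48)² - 34/7 = (-2 + 48)² - 34/7 = 46² - 34/7 = 2116 - 34/7 = 14778/7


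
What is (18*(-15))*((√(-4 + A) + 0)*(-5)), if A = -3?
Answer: 1350*I*√7 ≈ 3571.8*I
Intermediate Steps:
(18*(-15))*((√(-4 + A) + 0)*(-5)) = (18*(-15))*((√(-4 - 3) + 0)*(-5)) = -270*(√(-7) + 0)*(-5) = -270*(I*√7 + 0)*(-5) = -270*I*√7*(-5) = -(-1350)*I*√7 = 1350*I*√7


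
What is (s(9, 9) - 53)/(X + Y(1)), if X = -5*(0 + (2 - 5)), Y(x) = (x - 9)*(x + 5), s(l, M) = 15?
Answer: 38/33 ≈ 1.1515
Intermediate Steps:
Y(x) = (-9 + x)*(5 + x)
X = 15 (X = -5*(0 - 3) = -5*(-3) = 15)
(s(9, 9) - 53)/(X + Y(1)) = (15 - 53)/(15 + (-45 + 1**2 - 4*1)) = -38/(15 + (-45 + 1 - 4)) = -38/(15 - 48) = -38/(-33) = -38*(-1/33) = 38/33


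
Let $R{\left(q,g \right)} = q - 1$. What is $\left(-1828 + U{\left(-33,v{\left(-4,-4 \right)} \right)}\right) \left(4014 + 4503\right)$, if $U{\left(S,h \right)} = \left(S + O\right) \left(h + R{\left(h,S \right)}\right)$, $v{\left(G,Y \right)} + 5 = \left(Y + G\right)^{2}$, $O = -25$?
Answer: $-73365438$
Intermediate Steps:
$R{\left(q,g \right)} = -1 + q$ ($R{\left(q,g \right)} = q - 1 = -1 + q$)
$v{\left(G,Y \right)} = -5 + \left(G + Y\right)^{2}$ ($v{\left(G,Y \right)} = -5 + \left(Y + G\right)^{2} = -5 + \left(G + Y\right)^{2}$)
$U{\left(S,h \right)} = \left(-1 + 2 h\right) \left(-25 + S\right)$ ($U{\left(S,h \right)} = \left(S - 25\right) \left(h + \left(-1 + h\right)\right) = \left(-25 + S\right) \left(-1 + 2 h\right) = \left(-1 + 2 h\right) \left(-25 + S\right)$)
$\left(-1828 + U{\left(-33,v{\left(-4,-4 \right)} \right)}\right) \left(4014 + 4503\right) = \left(-1828 + \left(25 - -33 - 50 \left(-5 + \left(-4 - 4\right)^{2}\right) + 2 \left(-33\right) \left(-5 + \left(-4 - 4\right)^{2}\right)\right)\right) \left(4014 + 4503\right) = \left(-1828 + \left(25 + 33 - 50 \left(-5 + \left(-8\right)^{2}\right) + 2 \left(-33\right) \left(-5 + \left(-8\right)^{2}\right)\right)\right) 8517 = \left(-1828 + \left(25 + 33 - 50 \left(-5 + 64\right) + 2 \left(-33\right) \left(-5 + 64\right)\right)\right) 8517 = \left(-1828 + \left(25 + 33 - 2950 + 2 \left(-33\right) 59\right)\right) 8517 = \left(-1828 + \left(25 + 33 - 2950 - 3894\right)\right) 8517 = \left(-1828 - 6786\right) 8517 = \left(-8614\right) 8517 = -73365438$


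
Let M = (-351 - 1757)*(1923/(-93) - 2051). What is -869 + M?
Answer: 4366227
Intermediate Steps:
M = 4367096 (M = -2108*(1923*(-1/93) - 2051) = -2108*(-641/31 - 2051) = -2108*(-64222/31) = 4367096)
-869 + M = -869 + 4367096 = 4366227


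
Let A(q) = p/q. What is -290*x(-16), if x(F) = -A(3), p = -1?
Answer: -290/3 ≈ -96.667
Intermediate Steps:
A(q) = -1/q
x(F) = 1/3 (x(F) = -(-1)/3 = -1*(-1/3) = 1/3)
-290*x(-16) = -290*1/3 = -290/3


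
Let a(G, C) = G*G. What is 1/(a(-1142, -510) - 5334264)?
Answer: -1/4030100 ≈ -2.4813e-7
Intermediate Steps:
a(G, C) = G²
1/(a(-1142, -510) - 5334264) = 1/((-1142)² - 5334264) = 1/(1304164 - 5334264) = 1/(-4030100) = -1/4030100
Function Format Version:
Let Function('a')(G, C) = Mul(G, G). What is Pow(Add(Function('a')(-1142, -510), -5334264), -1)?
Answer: Rational(-1, 4030100) ≈ -2.4813e-7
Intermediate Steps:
Function('a')(G, C) = Pow(G, 2)
Pow(Add(Function('a')(-1142, -510), -5334264), -1) = Pow(Add(Pow(-1142, 2), -5334264), -1) = Pow(Add(1304164, -5334264), -1) = Pow(-4030100, -1) = Rational(-1, 4030100)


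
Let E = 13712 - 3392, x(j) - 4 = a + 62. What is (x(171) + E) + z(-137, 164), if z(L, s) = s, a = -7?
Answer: 10543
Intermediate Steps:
x(j) = 59 (x(j) = 4 + (-7 + 62) = 4 + 55 = 59)
E = 10320
(x(171) + E) + z(-137, 164) = (59 + 10320) + 164 = 10379 + 164 = 10543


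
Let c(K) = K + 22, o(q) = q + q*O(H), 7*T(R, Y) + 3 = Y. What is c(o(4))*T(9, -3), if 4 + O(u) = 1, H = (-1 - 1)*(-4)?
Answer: -12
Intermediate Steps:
H = 8 (H = -2*(-4) = 8)
O(u) = -3 (O(u) = -4 + 1 = -3)
T(R, Y) = -3/7 + Y/7
o(q) = -2*q (o(q) = q + q*(-3) = q - 3*q = -2*q)
c(K) = 22 + K
c(o(4))*T(9, -3) = (22 - 2*4)*(-3/7 + (⅐)*(-3)) = (22 - 8)*(-3/7 - 3/7) = 14*(-6/7) = -12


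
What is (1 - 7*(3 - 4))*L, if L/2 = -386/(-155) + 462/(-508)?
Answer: 497912/19685 ≈ 25.294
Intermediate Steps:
L = 62239/19685 (L = 2*(-386/(-155) + 462/(-508)) = 2*(-386*(-1/155) + 462*(-1/508)) = 2*(386/155 - 231/254) = 2*(62239/39370) = 62239/19685 ≈ 3.1617)
(1 - 7*(3 - 4))*L = (1 - 7*(3 - 4))*(62239/19685) = (1 - 7*(-1))*(62239/19685) = (1 + 7)*(62239/19685) = 8*(62239/19685) = 497912/19685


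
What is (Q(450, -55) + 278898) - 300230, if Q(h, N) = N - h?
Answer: -21837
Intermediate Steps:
(Q(450, -55) + 278898) - 300230 = ((-55 - 1*450) + 278898) - 300230 = ((-55 - 450) + 278898) - 300230 = (-505 + 278898) - 300230 = 278393 - 300230 = -21837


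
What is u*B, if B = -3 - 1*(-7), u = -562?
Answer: -2248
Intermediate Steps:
B = 4 (B = -3 + 7 = 4)
u*B = -562*4 = -2248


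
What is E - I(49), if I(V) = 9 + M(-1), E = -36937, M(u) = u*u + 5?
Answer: -36952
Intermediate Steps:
M(u) = 5 + u² (M(u) = u² + 5 = 5 + u²)
I(V) = 15 (I(V) = 9 + (5 + (-1)²) = 9 + (5 + 1) = 9 + 6 = 15)
E - I(49) = -36937 - 1*15 = -36937 - 15 = -36952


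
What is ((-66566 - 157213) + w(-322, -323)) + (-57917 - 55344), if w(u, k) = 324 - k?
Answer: -336393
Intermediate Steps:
((-66566 - 157213) + w(-322, -323)) + (-57917 - 55344) = ((-66566 - 157213) + (324 - 1*(-323))) + (-57917 - 55344) = (-223779 + (324 + 323)) - 113261 = (-223779 + 647) - 113261 = -223132 - 113261 = -336393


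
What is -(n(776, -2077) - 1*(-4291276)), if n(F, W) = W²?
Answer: -8605205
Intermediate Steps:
-(n(776, -2077) - 1*(-4291276)) = -((-2077)² - 1*(-4291276)) = -(4313929 + 4291276) = -1*8605205 = -8605205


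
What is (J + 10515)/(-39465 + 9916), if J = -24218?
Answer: 13703/29549 ≈ 0.46374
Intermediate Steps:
(J + 10515)/(-39465 + 9916) = (-24218 + 10515)/(-39465 + 9916) = -13703/(-29549) = -13703*(-1/29549) = 13703/29549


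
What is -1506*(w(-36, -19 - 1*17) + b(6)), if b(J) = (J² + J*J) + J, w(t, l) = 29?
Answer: -161142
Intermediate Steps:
b(J) = J + 2*J² (b(J) = (J² + J²) + J = 2*J² + J = J + 2*J²)
-1506*(w(-36, -19 - 1*17) + b(6)) = -1506*(29 + 6*(1 + 2*6)) = -1506*(29 + 6*(1 + 12)) = -1506*(29 + 6*13) = -1506*(29 + 78) = -1506*107 = -161142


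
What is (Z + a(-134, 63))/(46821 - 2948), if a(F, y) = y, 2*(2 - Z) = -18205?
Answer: 18335/87746 ≈ 0.20896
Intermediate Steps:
Z = 18209/2 (Z = 2 - 1/2*(-18205) = 2 + 18205/2 = 18209/2 ≈ 9104.5)
(Z + a(-134, 63))/(46821 - 2948) = (18209/2 + 63)/(46821 - 2948) = (18335/2)/43873 = (18335/2)*(1/43873) = 18335/87746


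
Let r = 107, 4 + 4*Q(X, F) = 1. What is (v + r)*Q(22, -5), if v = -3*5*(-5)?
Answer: -273/2 ≈ -136.50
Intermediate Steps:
Q(X, F) = -3/4 (Q(X, F) = -1 + (1/4)*1 = -1 + 1/4 = -3/4)
v = 75 (v = -15*(-5) = 75)
(v + r)*Q(22, -5) = (75 + 107)*(-3/4) = 182*(-3/4) = -273/2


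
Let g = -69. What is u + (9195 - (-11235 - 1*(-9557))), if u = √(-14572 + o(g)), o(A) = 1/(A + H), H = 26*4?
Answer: 10873 + I*√17850665/35 ≈ 10873.0 + 120.71*I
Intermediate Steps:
H = 104
o(A) = 1/(104 + A) (o(A) = 1/(A + 104) = 1/(104 + A))
u = I*√17850665/35 (u = √(-14572 + 1/(104 - 69)) = √(-14572 + 1/35) = √(-510019/35) = I*√17850665/35 ≈ 120.71*I)
u + (9195 - (-11235 - 1*(-9557))) = I*√17850665/35 + (9195 - (-11235 - 1*(-9557))) = I*√17850665/35 + (9195 - (-11235 + 9557)) = I*√17850665/35 + (9195 - 1*(-1678)) = I*√17850665/35 + (9195 + 1678) = I*√17850665/35 + 10873 = 10873 + I*√17850665/35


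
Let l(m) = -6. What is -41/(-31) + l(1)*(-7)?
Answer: 1343/31 ≈ 43.323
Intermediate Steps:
-41/(-31) + l(1)*(-7) = -41/(-31) - 6*(-7) = -41*(-1/31) + 42 = 41/31 + 42 = 1343/31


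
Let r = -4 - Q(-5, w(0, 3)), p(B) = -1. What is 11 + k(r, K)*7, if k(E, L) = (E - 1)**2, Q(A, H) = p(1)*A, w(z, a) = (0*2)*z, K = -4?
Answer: 711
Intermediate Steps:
w(z, a) = 0 (w(z, a) = 0*z = 0)
Q(A, H) = -A
r = -9 (r = -4 - (-1)*(-5) = -4 - 1*5 = -4 - 5 = -9)
k(E, L) = (-1 + E)**2
11 + k(r, K)*7 = 11 + (-1 - 9)**2*7 = 11 + (-10)**2*7 = 11 + 100*7 = 11 + 700 = 711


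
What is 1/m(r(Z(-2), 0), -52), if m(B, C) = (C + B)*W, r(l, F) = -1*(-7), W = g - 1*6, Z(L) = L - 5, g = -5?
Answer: 1/495 ≈ 0.0020202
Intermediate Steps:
Z(L) = -5 + L
W = -11 (W = -5 - 1*6 = -5 - 6 = -11)
r(l, F) = 7
m(B, C) = -11*B - 11*C (m(B, C) = (C + B)*(-11) = (B + C)*(-11) = -11*B - 11*C)
1/m(r(Z(-2), 0), -52) = 1/(-11*7 - 11*(-52)) = 1/(-77 + 572) = 1/495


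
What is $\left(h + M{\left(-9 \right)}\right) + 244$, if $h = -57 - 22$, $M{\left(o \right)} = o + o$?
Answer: $147$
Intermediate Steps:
$M{\left(o \right)} = 2 o$
$h = -79$
$\left(h + M{\left(-9 \right)}\right) + 244 = \left(-79 + 2 \left(-9\right)\right) + 244 = \left(-79 - 18\right) + 244 = -97 + 244 = 147$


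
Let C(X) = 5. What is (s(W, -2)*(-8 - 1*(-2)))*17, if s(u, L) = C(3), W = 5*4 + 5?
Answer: -510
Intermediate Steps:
W = 25 (W = 20 + 5 = 25)
s(u, L) = 5
(s(W, -2)*(-8 - 1*(-2)))*17 = (5*(-8 - 1*(-2)))*17 = (5*(-8 + 2))*17 = (5*(-6))*17 = -30*17 = -510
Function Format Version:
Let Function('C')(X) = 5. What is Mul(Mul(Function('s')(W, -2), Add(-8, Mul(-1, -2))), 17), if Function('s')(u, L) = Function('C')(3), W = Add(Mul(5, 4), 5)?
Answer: -510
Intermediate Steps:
W = 25 (W = Add(20, 5) = 25)
Function('s')(u, L) = 5
Mul(Mul(Function('s')(W, -2), Add(-8, Mul(-1, -2))), 17) = Mul(Mul(5, Add(-8, Mul(-1, -2))), 17) = Mul(Mul(5, Add(-8, 2)), 17) = Mul(Mul(5, -6), 17) = Mul(-30, 17) = -510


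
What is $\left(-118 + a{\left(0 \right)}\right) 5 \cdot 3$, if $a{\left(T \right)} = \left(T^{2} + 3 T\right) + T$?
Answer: $-1770$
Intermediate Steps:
$a{\left(T \right)} = T^{2} + 4 T$
$\left(-118 + a{\left(0 \right)}\right) 5 \cdot 3 = \left(-118 + 0 \left(4 + 0\right)\right) 5 \cdot 3 = \left(-118 + 0 \cdot 4\right) 15 = \left(-118 + 0\right) 15 = \left(-118\right) 15 = -1770$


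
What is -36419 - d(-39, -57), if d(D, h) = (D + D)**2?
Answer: -42503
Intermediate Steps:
d(D, h) = 4*D**2 (d(D, h) = (2*D)**2 = 4*D**2)
-36419 - d(-39, -57) = -36419 - 4*(-39)**2 = -36419 - 4*1521 = -36419 - 1*6084 = -36419 - 6084 = -42503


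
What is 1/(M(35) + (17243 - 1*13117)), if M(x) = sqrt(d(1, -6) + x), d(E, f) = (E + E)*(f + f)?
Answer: 4126/17023865 - sqrt(11)/17023865 ≈ 0.00024217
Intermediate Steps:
d(E, f) = 4*E*f (d(E, f) = (2*E)*(2*f) = 4*E*f)
M(x) = sqrt(-24 + x) (M(x) = sqrt(4*1*(-6) + x) = sqrt(-24 + x))
1/(M(35) + (17243 - 1*13117)) = 1/(sqrt(-24 + 35) + (17243 - 1*13117)) = 1/(sqrt(11) + (17243 - 13117)) = 1/(sqrt(11) + 4126) = 1/(4126 + sqrt(11))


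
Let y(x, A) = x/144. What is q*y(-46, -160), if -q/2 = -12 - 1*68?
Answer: -460/9 ≈ -51.111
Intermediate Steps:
y(x, A) = x/144 (y(x, A) = x*(1/144) = x/144)
q = 160 (q = -2*(-12 - 1*68) = -2*(-12 - 68) = -2*(-80) = 160)
q*y(-46, -160) = 160*((1/144)*(-46)) = 160*(-23/72) = -460/9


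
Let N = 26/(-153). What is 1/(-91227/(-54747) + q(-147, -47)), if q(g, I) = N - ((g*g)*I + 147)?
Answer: 930699/945103890425 ≈ 9.8476e-7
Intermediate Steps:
N = -26/153 (N = 26*(-1/153) = -26/153 ≈ -0.16993)
q(g, I) = -22517/153 - I*g² (q(g, I) = -26/153 - ((g*g)*I + 147) = -26/153 - (g²*I + 147) = -26/153 - (I*g² + 147) = -26/153 - (147 + I*g²) = -26/153 + (-147 - I*g²) = -22517/153 - I*g²)
1/(-91227/(-54747) + q(-147, -47)) = 1/(-91227/(-54747) + (-22517/153 - 1*(-47)*(-147)²)) = 1/(-91227*(-1/54747) + (-22517/153 - 1*(-47)*21609)) = 1/(30409/18249 + (-22517/153 + 1015623)) = 1/(30409/18249 + 155367802/153) = 1/(945103890425/930699) = 930699/945103890425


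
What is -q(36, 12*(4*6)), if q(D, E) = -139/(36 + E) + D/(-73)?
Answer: 21811/23652 ≈ 0.92216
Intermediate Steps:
q(D, E) = -139/(36 + E) - D/73 (q(D, E) = -139/(36 + E) + D*(-1/73) = -139/(36 + E) - D/73)
-q(36, 12*(4*6)) = -(-10147 - 36*36 - 1*36*12*(4*6))/(73*(36 + 12*(4*6))) = -(-10147 - 1296 - 1*36*12*24)/(73*(36 + 12*24)) = -(-10147 - 1296 - 1*36*288)/(73*(36 + 288)) = -(-10147 - 1296 - 10368)/(73*324) = -(-21811)/(73*324) = -1*(-21811/23652) = 21811/23652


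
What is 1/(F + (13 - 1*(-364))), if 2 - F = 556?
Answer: -1/177 ≈ -0.0056497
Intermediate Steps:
F = -554 (F = 2 - 1*556 = 2 - 556 = -554)
1/(F + (13 - 1*(-364))) = 1/(-554 + (13 - 1*(-364))) = 1/(-554 + (13 + 364)) = 1/(-554 + 377) = 1/(-177) = -1/177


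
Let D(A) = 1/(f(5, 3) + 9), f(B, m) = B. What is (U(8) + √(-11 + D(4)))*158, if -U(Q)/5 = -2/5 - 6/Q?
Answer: 1817/2 + 237*I*√238/7 ≈ 908.5 + 522.32*I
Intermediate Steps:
U(Q) = 2 + 30/Q (U(Q) = -5*(-2/5 - 6/Q) = -5*(-2*⅕ - 6/Q) = -5*(-⅖ - 6/Q) = 2 + 30/Q)
D(A) = 1/14 (D(A) = 1/(5 + 9) = 1/14)
(U(8) + √(-11 + D(4)))*158 = ((2 + 30/8) + √(-11 + 1/14))*158 = ((2 + 30*(⅛)) + √(-153/14))*158 = ((2 + 15/4) + 3*I*√238/14)*158 = (23/4 + 3*I*√238/14)*158 = 1817/2 + 237*I*√238/7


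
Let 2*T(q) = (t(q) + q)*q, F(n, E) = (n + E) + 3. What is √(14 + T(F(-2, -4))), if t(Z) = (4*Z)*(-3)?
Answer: I*√142/2 ≈ 5.9582*I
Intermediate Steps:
t(Z) = -12*Z
F(n, E) = 3 + E + n (F(n, E) = (E + n) + 3 = 3 + E + n)
T(q) = -11*q²/2 (T(q) = ((-12*q + q)*q)/2 = ((-11*q)*q)/2 = (-11*q²)/2 = -11*q²/2)
√(14 + T(F(-2, -4))) = √(14 - 11*(3 - 4 - 2)²/2) = √(14 - 11/2*(-3)²) = √(14 - 11/2*9) = √(14 - 99/2) = √(-71/2) = I*√142/2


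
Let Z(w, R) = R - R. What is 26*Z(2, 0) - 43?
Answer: -43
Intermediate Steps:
Z(w, R) = 0
26*Z(2, 0) - 43 = 26*0 - 43 = 0 - 43 = -43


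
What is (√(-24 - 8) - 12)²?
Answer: 112 - 96*I*√2 ≈ 112.0 - 135.76*I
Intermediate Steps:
(√(-24 - 8) - 12)² = (√(-32) - 12)² = (4*I*√2 - 12)² = (-12 + 4*I*√2)²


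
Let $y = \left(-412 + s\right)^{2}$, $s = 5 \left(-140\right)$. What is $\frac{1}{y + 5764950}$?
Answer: $\frac{1}{7001494} \approx 1.4283 \cdot 10^{-7}$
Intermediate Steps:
$s = -700$
$y = 1236544$ ($y = \left(-412 - 700\right)^{2} = \left(-1112\right)^{2} = 1236544$)
$\frac{1}{y + 5764950} = \frac{1}{1236544 + 5764950} = \frac{1}{7001494}$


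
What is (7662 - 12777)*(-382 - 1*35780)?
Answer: 184968630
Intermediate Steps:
(7662 - 12777)*(-382 - 1*35780) = -5115*(-382 - 35780) = -5115*(-36162) = 184968630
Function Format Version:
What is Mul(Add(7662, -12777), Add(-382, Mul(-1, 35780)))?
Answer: 184968630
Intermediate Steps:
Mul(Add(7662, -12777), Add(-382, Mul(-1, 35780))) = Mul(-5115, Add(-382, -35780)) = Mul(-5115, -36162) = 184968630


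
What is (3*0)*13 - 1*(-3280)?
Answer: 3280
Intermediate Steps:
(3*0)*13 - 1*(-3280) = 0*13 + 3280 = 0 + 3280 = 3280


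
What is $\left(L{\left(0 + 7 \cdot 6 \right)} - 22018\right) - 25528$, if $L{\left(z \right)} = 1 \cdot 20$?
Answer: $-47526$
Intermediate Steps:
$L{\left(z \right)} = 20$
$\left(L{\left(0 + 7 \cdot 6 \right)} - 22018\right) - 25528 = \left(20 - 22018\right) - 25528 = -21998 - 25528 = -47526$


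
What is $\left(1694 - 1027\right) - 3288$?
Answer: $-2621$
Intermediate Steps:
$\left(1694 - 1027\right) - 3288 = 667 - 3288 = -2621$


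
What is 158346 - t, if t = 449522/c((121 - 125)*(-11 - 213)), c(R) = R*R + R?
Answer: 63632065415/401856 ≈ 1.5835e+5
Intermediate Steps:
c(R) = R + R² (c(R) = R² + R = R + R²)
t = 224761/401856 (t = 449522/((((121 - 125)*(-11 - 213))*(1 + (121 - 125)*(-11 - 213)))) = 449522/(((-4*(-224))*(1 - 4*(-224)))) = 449522/((896*(1 + 896))) = 449522/((896*897)) = 449522/803712 = 449522*(1/803712) = 224761/401856 ≈ 0.55931)
158346 - t = 158346 - 1*224761/401856 = 158346 - 224761/401856 = 63632065415/401856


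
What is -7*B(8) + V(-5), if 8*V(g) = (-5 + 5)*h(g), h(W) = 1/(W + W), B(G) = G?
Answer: -56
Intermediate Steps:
h(W) = 1/(2*W)
V(g) = 0 (V(g) = ((-5 + 5)*(1/(2*g)))/8 = (0*(1/(2*g)))/8 = (⅛)*0 = 0)
-7*B(8) + V(-5) = -7*8 + 0 = -56 + 0 = -56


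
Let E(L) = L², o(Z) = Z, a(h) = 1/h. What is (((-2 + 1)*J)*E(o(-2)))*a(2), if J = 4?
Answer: -8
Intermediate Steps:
(((-2 + 1)*J)*E(o(-2)))*a(2) = (((-2 + 1)*4)*(-2)²)/2 = (-1*4*4)*(½) = -4*4*(½) = -16*½ = -8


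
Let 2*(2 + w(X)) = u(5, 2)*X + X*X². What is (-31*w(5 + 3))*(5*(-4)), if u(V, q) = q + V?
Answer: 174840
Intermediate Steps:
u(V, q) = V + q
w(X) = -2 + X³/2 + 7*X/2 (w(X) = -2 + ((5 + 2)*X + X*X²)/2 = -2 + (7*X + X³)/2 = -2 + (X³ + 7*X)/2 = -2 + (X³/2 + 7*X/2) = -2 + X³/2 + 7*X/2)
(-31*w(5 + 3))*(5*(-4)) = (-31*(-2 + (5 + 3)³/2 + 7*(5 + 3)/2))*(5*(-4)) = -31*(-2 + (½)*8³ + (7/2)*8)*(-20) = -31*(-2 + (½)*512 + 28)*(-20) = -31*(-2 + 256 + 28)*(-20) = -31*282*(-20) = -8742*(-20) = 174840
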